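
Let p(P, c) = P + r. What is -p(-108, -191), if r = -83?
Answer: 191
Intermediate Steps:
p(P, c) = -83 + P (p(P, c) = P - 83 = -83 + P)
-p(-108, -191) = -(-83 - 108) = -1*(-191) = 191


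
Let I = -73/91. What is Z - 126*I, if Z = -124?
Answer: -298/13 ≈ -22.923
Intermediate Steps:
I = -73/91 (I = -73*1/91 = -73/91 ≈ -0.80220)
Z - 126*I = -124 - 126*(-73/91) = -124 + 1314/13 = -298/13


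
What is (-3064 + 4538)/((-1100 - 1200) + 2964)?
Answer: 737/332 ≈ 2.2199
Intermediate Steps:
(-3064 + 4538)/((-1100 - 1200) + 2964) = 1474/(-2300 + 2964) = 1474/664 = 1474*(1/664) = 737/332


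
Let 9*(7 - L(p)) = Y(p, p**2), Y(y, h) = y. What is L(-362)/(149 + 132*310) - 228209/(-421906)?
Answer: 84530148839/155945317626 ≈ 0.54205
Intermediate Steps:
L(p) = 7 - p/9
L(-362)/(149 + 132*310) - 228209/(-421906) = (7 - 1/9*(-362))/(149 + 132*310) - 228209/(-421906) = (7 + 362/9)/(149 + 40920) - 228209*(-1/421906) = (425/9)/41069 + 228209/421906 = (425/9)*(1/41069) + 228209/421906 = 425/369621 + 228209/421906 = 84530148839/155945317626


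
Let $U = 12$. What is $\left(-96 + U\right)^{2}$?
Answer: $7056$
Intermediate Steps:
$\left(-96 + U\right)^{2} = \left(-96 + 12\right)^{2} = \left(-84\right)^{2} = 7056$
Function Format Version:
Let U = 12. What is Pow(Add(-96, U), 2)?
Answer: 7056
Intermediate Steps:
Pow(Add(-96, U), 2) = Pow(Add(-96, 12), 2) = Pow(-84, 2) = 7056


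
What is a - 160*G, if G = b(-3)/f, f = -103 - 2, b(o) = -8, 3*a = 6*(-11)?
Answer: -718/21 ≈ -34.190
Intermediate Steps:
a = -22 (a = (6*(-11))/3 = (⅓)*(-66) = -22)
f = -105
G = 8/105 (G = -8/(-105) = -8*(-1/105) = 8/105 ≈ 0.076190)
a - 160*G = -22 - 160*8/105 = -22 - 256/21 = -718/21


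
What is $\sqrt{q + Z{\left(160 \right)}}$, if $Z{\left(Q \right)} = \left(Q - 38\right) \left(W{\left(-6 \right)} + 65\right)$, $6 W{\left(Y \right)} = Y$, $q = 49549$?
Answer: $3 \sqrt{6373} \approx 239.49$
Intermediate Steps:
$W{\left(Y \right)} = \frac{Y}{6}$
$Z{\left(Q \right)} = -2432 + 64 Q$ ($Z{\left(Q \right)} = \left(Q - 38\right) \left(\frac{1}{6} \left(-6\right) + 65\right) = \left(-38 + Q\right) \left(-1 + 65\right) = \left(-38 + Q\right) 64 = -2432 + 64 Q$)
$\sqrt{q + Z{\left(160 \right)}} = \sqrt{49549 + \left(-2432 + 64 \cdot 160\right)} = \sqrt{49549 + \left(-2432 + 10240\right)} = \sqrt{49549 + 7808} = \sqrt{57357} = 3 \sqrt{6373}$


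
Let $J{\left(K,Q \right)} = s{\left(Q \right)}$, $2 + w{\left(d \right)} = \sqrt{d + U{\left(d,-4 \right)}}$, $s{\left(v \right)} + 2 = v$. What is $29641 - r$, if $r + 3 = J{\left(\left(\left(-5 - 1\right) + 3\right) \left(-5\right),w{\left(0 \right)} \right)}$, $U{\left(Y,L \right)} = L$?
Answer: $29648 - 2 i \approx 29648.0 - 2.0 i$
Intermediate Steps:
$s{\left(v \right)} = -2 + v$
$w{\left(d \right)} = -2 + \sqrt{-4 + d}$ ($w{\left(d \right)} = -2 + \sqrt{d - 4} = -2 + \sqrt{-4 + d}$)
$J{\left(K,Q \right)} = -2 + Q$
$r = -7 + 2 i$ ($r = -3 - \left(4 - \sqrt{-4 + 0}\right) = -3 - \left(4 - 2 i\right) = -7 + 2 i \approx -7.0 + 2.0 i$)
$29641 - r = 29641 - \left(-7 + 2 i\right) = 29641 + \left(7 - 2 i\right) = 29648 - 2 i$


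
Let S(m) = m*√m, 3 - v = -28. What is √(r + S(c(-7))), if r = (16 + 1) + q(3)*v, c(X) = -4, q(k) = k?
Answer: √(110 - 8*I) ≈ 10.495 - 0.38113*I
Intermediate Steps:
v = 31 (v = 3 - 1*(-28) = 3 + 28 = 31)
S(m) = m^(3/2)
r = 110 (r = (16 + 1) + 3*31 = 17 + 93 = 110)
√(r + S(c(-7))) = √(110 + (-4)^(3/2)) = √(110 - 8*I)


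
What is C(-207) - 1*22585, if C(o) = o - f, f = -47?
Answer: -22745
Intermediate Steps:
C(o) = 47 + o (C(o) = o - 1*(-47) = o + 47 = 47 + o)
C(-207) - 1*22585 = (47 - 207) - 1*22585 = -160 - 22585 = -22745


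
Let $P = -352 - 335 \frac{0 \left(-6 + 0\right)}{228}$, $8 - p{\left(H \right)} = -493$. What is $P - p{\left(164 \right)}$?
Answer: $-853$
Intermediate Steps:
$p{\left(H \right)} = 501$ ($p{\left(H \right)} = 8 - -493 = 8 + 493 = 501$)
$P = -352$ ($P = -352 - 335 \cdot 0 \left(-6\right) \frac{1}{228} = -352 - 335 \cdot 0 \cdot \frac{1}{228} = -352 - 0 = -352 + 0 = -352$)
$P - p{\left(164 \right)} = -352 - 501 = -853$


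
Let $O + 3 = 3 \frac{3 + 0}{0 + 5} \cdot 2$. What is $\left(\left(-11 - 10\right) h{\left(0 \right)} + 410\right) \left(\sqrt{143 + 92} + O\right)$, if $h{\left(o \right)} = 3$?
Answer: $\frac{1041}{5} + 347 \sqrt{235} \approx 5527.6$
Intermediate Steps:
$O = \frac{3}{5}$ ($O = -3 + 3 \frac{3 + 0}{0 + 5} \cdot 2 = -3 + 3 \cdot \frac{3}{5} \cdot 2 = -3 + \frac{9}{5} \cdot 2 = -3 + \frac{18}{5} = \frac{3}{5} \approx 0.6$)
$\left(\left(-11 - 10\right) h{\left(0 \right)} + 410\right) \left(\sqrt{143 + 92} + O\right) = \left(\left(-11 - 10\right) 3 + 410\right) \left(\sqrt{143 + 92} + \frac{3}{5}\right) = \left(\left(-21\right) 3 + 410\right) \left(\sqrt{235} + \frac{3}{5}\right) = \left(-63 + 410\right) \left(\frac{3}{5} + \sqrt{235}\right) = 347 \left(\frac{3}{5} + \sqrt{235}\right) = \frac{1041}{5} + 347 \sqrt{235}$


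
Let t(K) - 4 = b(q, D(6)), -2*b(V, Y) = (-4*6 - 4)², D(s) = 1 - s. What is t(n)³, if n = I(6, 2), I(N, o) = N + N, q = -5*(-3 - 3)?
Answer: -58411072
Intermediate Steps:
q = 30 (q = -5*(-6) = 30)
I(N, o) = 2*N
n = 12 (n = 2*6 = 12)
b(V, Y) = -392 (b(V, Y) = -(-4*6 - 4)²/2 = -(-24 - 4)²/2 = -½*(-28)² = -½*784 = -392)
t(K) = -388 (t(K) = 4 - 392 = -388)
t(n)³ = (-388)³ = -58411072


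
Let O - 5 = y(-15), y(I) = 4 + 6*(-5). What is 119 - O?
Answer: 140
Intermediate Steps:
y(I) = -26 (y(I) = 4 - 30 = -26)
O = -21 (O = 5 - 26 = -21)
119 - O = 119 - 1*(-21) = 119 + 21 = 140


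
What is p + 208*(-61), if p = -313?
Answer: -13001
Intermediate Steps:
p + 208*(-61) = -313 + 208*(-61) = -313 - 12688 = -13001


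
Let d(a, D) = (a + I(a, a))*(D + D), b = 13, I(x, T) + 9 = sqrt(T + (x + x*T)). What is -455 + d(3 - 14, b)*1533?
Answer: -797615 + 119574*sqrt(11) ≈ -4.0103e+5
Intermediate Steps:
I(x, T) = -9 + sqrt(T + x + T*x) (I(x, T) = -9 + sqrt(T + (x + x*T)) = -9 + sqrt(T + (x + T*x)) = -9 + sqrt(T + x + T*x))
d(a, D) = 2*D*(-9 + a + sqrt(a**2 + 2*a)) (d(a, D) = (a + (-9 + sqrt(a + a + a*a)))*(D + D) = (a + (-9 + sqrt(a + a + a**2)))*(2*D) = (a + (-9 + sqrt(a**2 + 2*a)))*(2*D) = (-9 + a + sqrt(a**2 + 2*a))*(2*D) = 2*D*(-9 + a + sqrt(a**2 + 2*a)))
-455 + d(3 - 14, b)*1533 = -455 + (2*13*(-9 + (3 - 14) + sqrt((3 - 14)*(2 + (3 - 14)))))*1533 = -455 + (2*13*(-9 - 11 + sqrt(-11*(2 - 11))))*1533 = -455 + (2*13*(-9 - 11 + sqrt(-11*(-9))))*1533 = -455 + (2*13*(-9 - 11 + sqrt(99)))*1533 = -455 + (2*13*(-9 - 11 + 3*sqrt(11)))*1533 = -455 + (2*13*(-20 + 3*sqrt(11)))*1533 = -455 + (-520 + 78*sqrt(11))*1533 = -455 + (-797160 + 119574*sqrt(11)) = -797615 + 119574*sqrt(11)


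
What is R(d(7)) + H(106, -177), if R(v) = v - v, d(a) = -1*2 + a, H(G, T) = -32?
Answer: -32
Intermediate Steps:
d(a) = -2 + a
R(v) = 0
R(d(7)) + H(106, -177) = 0 - 32 = -32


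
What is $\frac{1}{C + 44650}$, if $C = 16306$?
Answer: $\frac{1}{60956} \approx 1.6405 \cdot 10^{-5}$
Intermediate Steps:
$\frac{1}{C + 44650} = \frac{1}{16306 + 44650} = \frac{1}{60956}$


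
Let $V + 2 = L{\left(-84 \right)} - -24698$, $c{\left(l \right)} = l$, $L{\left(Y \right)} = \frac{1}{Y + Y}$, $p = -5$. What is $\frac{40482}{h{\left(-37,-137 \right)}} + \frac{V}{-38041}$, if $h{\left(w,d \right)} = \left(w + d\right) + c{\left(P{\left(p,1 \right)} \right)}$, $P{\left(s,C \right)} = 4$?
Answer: $- \frac{129710622803}{543225480} \approx -238.78$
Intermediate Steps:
$L{\left(Y \right)} = \frac{1}{2 Y}$
$h{\left(w,d \right)} = 4 + d + w$ ($h{\left(w,d \right)} = \left(w + d\right) + 4 = \left(d + w\right) + 4 = 4 + d + w$)
$V = \frac{4148927}{168}$ ($V = -2 + \left(\frac{1}{2 \left(-84\right)} - -24698\right) = -2 + \left(\frac{1}{2} \left(- \frac{1}{84}\right) + 24698\right) = -2 + \left(- \frac{1}{168} + 24698\right) = -2 + \frac{4149263}{168} = \frac{4148927}{168} \approx 24696.0$)
$\frac{40482}{h{\left(-37,-137 \right)}} + \frac{V}{-38041} = \frac{40482}{4 - 137 - 37} + \frac{4148927}{168 \left(-38041\right)} = \frac{40482}{-170} + \frac{4148927}{168} \left(- \frac{1}{38041}\right) = 40482 \left(- \frac{1}{170}\right) - \frac{4148927}{6390888} = - \frac{20241}{85} - \frac{4148927}{6390888} = - \frac{129710622803}{543225480}$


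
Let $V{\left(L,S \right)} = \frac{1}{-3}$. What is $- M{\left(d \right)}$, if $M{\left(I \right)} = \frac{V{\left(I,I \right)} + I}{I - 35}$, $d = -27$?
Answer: $- \frac{41}{93} \approx -0.44086$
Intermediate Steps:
$V{\left(L,S \right)} = - \frac{1}{3}$
$M{\left(I \right)} = \frac{- \frac{1}{3} + I}{-35 + I}$ ($M{\left(I \right)} = \frac{- \frac{1}{3} + I}{I - 35} = \frac{- \frac{1}{3} + I}{-35 + I}$)
$- M{\left(d \right)} = - \frac{- \frac{1}{3} - 27}{-35 - 27} = - \frac{-82}{\left(-62\right) 3} = - \frac{\left(-1\right) \left(-82\right)}{62 \cdot 3} = \left(-1\right) \frac{41}{93} = - \frac{41}{93}$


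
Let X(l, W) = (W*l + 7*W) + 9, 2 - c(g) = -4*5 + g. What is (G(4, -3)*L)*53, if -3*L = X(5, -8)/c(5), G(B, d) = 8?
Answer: 12296/17 ≈ 723.29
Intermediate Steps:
c(g) = 22 - g (c(g) = 2 - (-4*5 + g) = 2 - (-20 + g) = 2 + (20 - g) = 22 - g)
X(l, W) = 9 + 7*W + W*l (X(l, W) = (7*W + W*l) + 9 = 9 + 7*W + W*l)
L = 29/17 (L = -(9 + 7*(-8) - 8*5)/(3*(22 - 1*5)) = -(9 - 56 - 40)/(3*(22 - 5)) = -(-29)/17 = -⅓*(-87/17) = 29/17 ≈ 1.7059)
(G(4, -3)*L)*53 = (8*(29/17))*53 = (232/17)*53 = 12296/17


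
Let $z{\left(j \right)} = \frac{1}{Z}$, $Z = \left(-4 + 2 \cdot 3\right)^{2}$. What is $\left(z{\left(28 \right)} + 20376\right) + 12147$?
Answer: $\frac{130093}{4} \approx 32523.0$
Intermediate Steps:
$Z = 4$ ($Z = \left(-4 + 6\right)^{2} = 2^{2} = 4$)
$z{\left(j \right)} = \frac{1}{4}$
$\left(z{\left(28 \right)} + 20376\right) + 12147 = \left(\frac{1}{4} + 20376\right) + 12147 = \frac{81505}{4} + 12147 = \frac{130093}{4}$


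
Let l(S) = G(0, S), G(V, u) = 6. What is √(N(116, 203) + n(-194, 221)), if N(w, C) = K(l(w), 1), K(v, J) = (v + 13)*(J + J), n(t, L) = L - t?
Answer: √453 ≈ 21.284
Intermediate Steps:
l(S) = 6
K(v, J) = 2*J*(13 + v) (K(v, J) = (13 + v)*(2*J) = 2*J*(13 + v))
N(w, C) = 38 (N(w, C) = 2*1*(13 + 6) = 2*1*19 = 38)
√(N(116, 203) + n(-194, 221)) = √(38 + (221 - 1*(-194))) = √(38 + (221 + 194)) = √(38 + 415) = √453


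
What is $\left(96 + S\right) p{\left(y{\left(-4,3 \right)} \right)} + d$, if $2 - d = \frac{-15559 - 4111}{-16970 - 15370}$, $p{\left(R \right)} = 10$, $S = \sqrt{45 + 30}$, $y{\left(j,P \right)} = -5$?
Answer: $\frac{444163}{462} + 50 \sqrt{3} \approx 1048.0$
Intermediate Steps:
$S = 5 \sqrt{3}$ ($S = \sqrt{75} = 5 \sqrt{3} \approx 8.6602$)
$d = \frac{643}{462}$ ($d = 2 - \frac{-15559 - 4111}{-16970 - 15370} = 2 - - \frac{19670}{-32340} = 2 - \left(-19670\right) \left(- \frac{1}{32340}\right) = 2 - \frac{281}{462} = \frac{643}{462} \approx 1.3918$)
$\left(96 + S\right) p{\left(y{\left(-4,3 \right)} \right)} + d = \left(96 + 5 \sqrt{3}\right) 10 + \frac{643}{462} = \left(960 + 50 \sqrt{3}\right) + \frac{643}{462} = \frac{444163}{462} + 50 \sqrt{3}$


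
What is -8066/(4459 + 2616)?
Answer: -8066/7075 ≈ -1.1401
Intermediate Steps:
-8066/(4459 + 2616) = -8066/7075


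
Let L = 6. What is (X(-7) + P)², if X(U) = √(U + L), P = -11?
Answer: (11 - I)² ≈ 120.0 - 22.0*I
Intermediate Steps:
X(U) = √(6 + U) (X(U) = √(U + 6) = √(6 + U))
(X(-7) + P)² = (√(6 - 7) - 11)² = (√(-1) - 11)² = (I - 11)² = (-11 + I)²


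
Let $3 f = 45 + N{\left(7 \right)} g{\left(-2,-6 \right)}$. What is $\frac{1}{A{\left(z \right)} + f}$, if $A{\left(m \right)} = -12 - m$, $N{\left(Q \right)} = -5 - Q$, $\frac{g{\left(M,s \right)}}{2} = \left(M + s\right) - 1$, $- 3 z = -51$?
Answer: $\frac{1}{58} \approx 0.017241$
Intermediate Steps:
$z = 17$ ($z = \left(- \frac{1}{3}\right) \left(-51\right) = 17$)
$g{\left(M,s \right)} = -2 + 2 M + 2 s$ ($g{\left(M,s \right)} = 2 \left(\left(M + s\right) - 1\right) = 2 \left(-1 + M + s\right) = -2 + 2 M + 2 s$)
$f = 87$ ($f = \frac{45 + \left(-5 - 7\right) \left(-2 + 2 \left(-2\right) + 2 \left(-6\right)\right)}{3} = \frac{45 + \left(-5 - 7\right) \left(-2 - 4 - 12\right)}{3} = \frac{45 - -216}{3} = \frac{45 + 216}{3} = \frac{1}{3} \cdot 261 = 87$)
$\frac{1}{A{\left(z \right)} + f} = \frac{1}{\left(-12 - 17\right) + 87} = \frac{1}{-29 + 87} = \frac{1}{58}$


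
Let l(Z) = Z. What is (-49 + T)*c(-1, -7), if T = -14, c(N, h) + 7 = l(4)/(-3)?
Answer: 525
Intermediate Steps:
c(N, h) = -25/3 (c(N, h) = -7 + 4/(-3) = -7 + 4*(-⅓) = -7 - 4/3 = -25/3)
(-49 + T)*c(-1, -7) = (-49 - 14)*(-25/3) = -63*(-25/3) = 525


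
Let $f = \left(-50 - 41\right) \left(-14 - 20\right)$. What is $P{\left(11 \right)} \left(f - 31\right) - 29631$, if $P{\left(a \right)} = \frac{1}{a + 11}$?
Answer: $- \frac{648819}{22} \approx -29492.0$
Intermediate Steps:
$f = 3094$ ($f = \left(-91\right) \left(-34\right) = 3094$)
$P{\left(a \right)} = \frac{1}{11 + a}$
$P{\left(11 \right)} \left(f - 31\right) - 29631 = \frac{3094 - 31}{11 + 11} - 29631 = \frac{1}{22} \cdot 3063 - 29631 = \frac{3063}{22} - 29631 = - \frac{648819}{22}$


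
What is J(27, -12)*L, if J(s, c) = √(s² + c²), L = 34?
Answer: 102*√97 ≈ 1004.6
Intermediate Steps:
J(s, c) = √(c² + s²)
J(27, -12)*L = √((-12)² + 27²)*34 = √(144 + 729)*34 = √873*34 = (3*√97)*34 = 102*√97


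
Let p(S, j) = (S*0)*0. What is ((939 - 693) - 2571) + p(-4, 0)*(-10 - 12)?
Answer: -2325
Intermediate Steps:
p(S, j) = 0 (p(S, j) = 0*0 = 0)
((939 - 693) - 2571) + p(-4, 0)*(-10 - 12) = ((939 - 693) - 2571) + 0*(-10 - 12) = (246 - 2571) + 0*(-22) = -2325 + 0 = -2325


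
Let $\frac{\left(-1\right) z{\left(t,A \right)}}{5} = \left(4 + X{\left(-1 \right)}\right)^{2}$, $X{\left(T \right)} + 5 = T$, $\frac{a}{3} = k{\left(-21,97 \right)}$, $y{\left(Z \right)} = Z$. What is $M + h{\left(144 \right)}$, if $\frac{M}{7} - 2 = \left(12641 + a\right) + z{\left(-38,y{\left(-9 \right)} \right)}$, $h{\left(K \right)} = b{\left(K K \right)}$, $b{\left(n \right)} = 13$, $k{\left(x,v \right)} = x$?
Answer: $87933$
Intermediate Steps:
$a = -63$ ($a = 3 \left(-21\right) = -63$)
$h{\left(K \right)} = 13$
$X{\left(T \right)} = -5 + T$
$z{\left(t,A \right)} = -20$ ($z{\left(t,A \right)} = - 5 \left(4 - 6\right)^{2} = - 5 \left(-2\right)^{2} = \left(-5\right) 4 = -20$)
$M = 87920$ ($M = 14 + 7 \left(\left(12641 - 63\right) - 20\right) = 14 + 7 \left(12578 - 20\right) = 14 + 7 \cdot 12558 = 14 + 87906 = 87920$)
$M + h{\left(144 \right)} = 87920 + 13 = 87933$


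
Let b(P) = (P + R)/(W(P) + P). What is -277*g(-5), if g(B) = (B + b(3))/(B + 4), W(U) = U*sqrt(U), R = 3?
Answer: -1662 + 277*sqrt(3) ≈ -1182.2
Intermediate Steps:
W(U) = U**(3/2)
b(P) = (3 + P)/(P + P**(3/2)) (b(P) = (P + 3)/(P**(3/2) + P) = (3 + P)/(P + P**(3/2)))
g(B) = (B + 6/(3 + 3*sqrt(3)))/(4 + B) (g(B) = (B + (3 + 3)/(3 + 3**(3/2)))/(B + 4) = (B + 6/(3 + 3*sqrt(3)))/(4 + B))
-277*g(-5) = -277*(2 - 5*(1 + sqrt(3)))/((1 + sqrt(3))*(4 - 5)) = -277*(2 + (-5 - 5*sqrt(3)))/((1 + sqrt(3))*(-1)) = -277*(-1)*(-3 - 5*sqrt(3))/(1 + sqrt(3)) = -(-277)*(-3 - 5*sqrt(3))/(1 + sqrt(3)) = 277*(-3 - 5*sqrt(3))/(1 + sqrt(3))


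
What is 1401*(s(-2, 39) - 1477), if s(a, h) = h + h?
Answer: -1959999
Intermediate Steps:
s(a, h) = 2*h
1401*(s(-2, 39) - 1477) = 1401*(2*39 - 1477) = 1401*(78 - 1477) = 1401*(-1399) = -1959999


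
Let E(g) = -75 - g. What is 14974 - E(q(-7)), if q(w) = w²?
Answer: 15098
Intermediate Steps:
14974 - E(q(-7)) = 14974 - (-75 - 1*(-7)²) = 14974 - (-75 - 1*49) = 14974 - (-75 - 49) = 14974 - 1*(-124) = 14974 + 124 = 15098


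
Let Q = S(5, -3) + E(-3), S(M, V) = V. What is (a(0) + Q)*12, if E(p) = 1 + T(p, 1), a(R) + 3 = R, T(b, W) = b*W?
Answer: -96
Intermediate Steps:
T(b, W) = W*b
a(R) = -3 + R
E(p) = 1 + p (E(p) = 1 + 1*p = 1 + p)
Q = -5 (Q = -3 + (1 - 3) = -3 - 2 = -5)
(a(0) + Q)*12 = ((-3 + 0) - 5)*12 = (-3 - 5)*12 = -8*12 = -96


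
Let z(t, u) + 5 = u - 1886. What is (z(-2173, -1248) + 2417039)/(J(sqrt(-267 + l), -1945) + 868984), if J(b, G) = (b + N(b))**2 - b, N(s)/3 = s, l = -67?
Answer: 1042370298000/372937024967 + 1206950*I*sqrt(334)/372937024967 ≈ 2.795 + 5.9146e-5*I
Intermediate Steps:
N(s) = 3*s
z(t, u) = -1891 + u (z(t, u) = -5 + (u - 1886) = -5 + (-1886 + u) = -1891 + u)
J(b, G) = -b + 16*b**2 (J(b, G) = (b + 3*b)**2 - b = (4*b)**2 - b = 16*b**2 - b = -b + 16*b**2)
(z(-2173, -1248) + 2417039)/(J(sqrt(-267 + l), -1945) + 868984) = ((-1891 - 1248) + 2417039)/(sqrt(-267 - 67)*(-1 + 16*sqrt(-267 - 67)) + 868984) = (-3139 + 2417039)/(sqrt(-334)*(-1 + 16*sqrt(-334)) + 868984) = 2413900/((I*sqrt(334))*(-1 + 16*(I*sqrt(334))) + 868984) = 2413900/((I*sqrt(334))*(-1 + 16*I*sqrt(334)) + 868984) = 2413900/(I*sqrt(334)*(-1 + 16*I*sqrt(334)) + 868984) = 2413900/(868984 + I*sqrt(334)*(-1 + 16*I*sqrt(334)))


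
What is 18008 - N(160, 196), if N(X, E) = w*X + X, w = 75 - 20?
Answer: 9048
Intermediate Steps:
w = 55
N(X, E) = 56*X (N(X, E) = 55*X + X = 56*X)
18008 - N(160, 196) = 18008 - 56*160 = 18008 - 1*8960 = 18008 - 8960 = 9048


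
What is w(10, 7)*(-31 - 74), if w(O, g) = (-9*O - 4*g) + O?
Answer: 11340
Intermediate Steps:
w(O, g) = -8*O - 4*g
w(10, 7)*(-31 - 74) = (-8*10 - 4*7)*(-31 - 74) = (-80 - 28)*(-105) = -108*(-105) = 11340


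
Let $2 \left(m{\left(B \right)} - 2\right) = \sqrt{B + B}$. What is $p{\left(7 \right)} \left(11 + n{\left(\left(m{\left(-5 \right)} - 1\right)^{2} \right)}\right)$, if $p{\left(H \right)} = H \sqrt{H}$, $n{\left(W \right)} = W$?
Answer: $\frac{133 \sqrt{7}}{2} + 7 i \sqrt{70} \approx 175.94 + 58.566 i$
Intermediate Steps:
$m{\left(B \right)} = 2 + \frac{\sqrt{2} \sqrt{B}}{2}$ ($m{\left(B \right)} = 2 + \frac{\sqrt{B + B}}{2} = 2 + \frac{\sqrt{2 B}}{2} = 2 + \frac{\sqrt{2} \sqrt{B}}{2}$)
$p{\left(H \right)} = H^{\frac{3}{2}}$
$p{\left(7 \right)} \left(11 + n{\left(\left(m{\left(-5 \right)} - 1\right)^{2} \right)}\right) = 7^{\frac{3}{2}} \left(11 + \left(\left(2 + \frac{\sqrt{2} \sqrt{-5}}{2}\right) - 1\right)^{2}\right) = 7 \sqrt{7} \left(11 + \left(\left(2 + \frac{\sqrt{2} i \sqrt{5}}{2}\right) - 1\right)^{2}\right) = 7 \sqrt{7} \left(11 + \left(\left(2 + \frac{i \sqrt{10}}{2}\right) - 1\right)^{2}\right) = 7 \sqrt{7} \left(11 + \left(1 + \frac{i \sqrt{10}}{2}\right)^{2}\right)$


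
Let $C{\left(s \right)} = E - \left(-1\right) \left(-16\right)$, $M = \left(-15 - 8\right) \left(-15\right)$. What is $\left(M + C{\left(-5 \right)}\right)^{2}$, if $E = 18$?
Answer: $120409$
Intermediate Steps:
$M = 345$ ($M = \left(-23\right) \left(-15\right) = 345$)
$C{\left(s \right)} = 2$ ($C{\left(s \right)} = 18 - \left(-1\right) \left(-16\right) = 18 - 16 = 2$)
$\left(M + C{\left(-5 \right)}\right)^{2} = \left(345 + 2\right)^{2} = 347^{2} = 120409$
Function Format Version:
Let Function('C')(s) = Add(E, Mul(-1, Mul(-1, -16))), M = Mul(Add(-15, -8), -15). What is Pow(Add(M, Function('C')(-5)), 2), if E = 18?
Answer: 120409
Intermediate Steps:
M = 345 (M = Mul(-23, -15) = 345)
Function('C')(s) = 2 (Function('C')(s) = Add(18, Mul(-1, Mul(-1, -16))) = Add(18, Mul(-1, 16)) = Add(18, -16) = 2)
Pow(Add(M, Function('C')(-5)), 2) = Pow(Add(345, 2), 2) = Pow(347, 2) = 120409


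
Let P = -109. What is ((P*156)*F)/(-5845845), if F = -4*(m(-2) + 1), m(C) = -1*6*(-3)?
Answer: -430768/1948615 ≈ -0.22106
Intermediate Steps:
m(C) = 18 (m(C) = -6*(-3) = 18)
F = -76 (F = -4*(18 + 1) = -4*19 = -76)
((P*156)*F)/(-5845845) = (-109*156*(-76))/(-5845845) = -17004*(-76)*(-1/5845845) = 1292304*(-1/5845845) = -430768/1948615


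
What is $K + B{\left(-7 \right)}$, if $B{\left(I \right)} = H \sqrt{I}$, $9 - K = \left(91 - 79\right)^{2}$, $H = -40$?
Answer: $-135 - 40 i \sqrt{7} \approx -135.0 - 105.83 i$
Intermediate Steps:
$K = -135$ ($K = 9 - \left(91 - 79\right)^{2} = 9 - 12^{2} = 9 - 144 = -135$)
$B{\left(I \right)} = - 40 \sqrt{I}$
$K + B{\left(-7 \right)} = -135 - 40 \sqrt{-7} = -135 - 40 i \sqrt{7}$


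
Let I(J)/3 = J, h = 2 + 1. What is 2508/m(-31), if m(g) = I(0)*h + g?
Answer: -2508/31 ≈ -80.903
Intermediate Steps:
h = 3
I(J) = 3*J
m(g) = g (m(g) = (3*0)*3 + g = 0*3 + g = 0 + g = g)
2508/m(-31) = 2508/(-31) = 2508*(-1/31) = -2508/31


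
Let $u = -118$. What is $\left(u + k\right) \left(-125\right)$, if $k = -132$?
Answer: $31250$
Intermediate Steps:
$\left(u + k\right) \left(-125\right) = \left(-118 - 132\right) \left(-125\right) = \left(-250\right) \left(-125\right) = 31250$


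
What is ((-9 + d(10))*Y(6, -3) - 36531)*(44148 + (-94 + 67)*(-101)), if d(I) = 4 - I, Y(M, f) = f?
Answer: -1710281250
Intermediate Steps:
((-9 + d(10))*Y(6, -3) - 36531)*(44148 + (-94 + 67)*(-101)) = ((-9 + (4 - 1*10))*(-3) - 36531)*(44148 + (-94 + 67)*(-101)) = ((-9 + (4 - 10))*(-3) - 36531)*(44148 - 27*(-101)) = ((-9 - 6)*(-3) - 36531)*(44148 + 2727) = (-15*(-3) - 36531)*46875 = (45 - 36531)*46875 = -36486*46875 = -1710281250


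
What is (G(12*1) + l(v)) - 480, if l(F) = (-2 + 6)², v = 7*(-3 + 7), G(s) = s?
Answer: -452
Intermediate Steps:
v = 28 (v = 7*4 = 28)
l(F) = 16 (l(F) = 4² = 16)
(G(12*1) + l(v)) - 480 = (12*1 + 16) - 480 = (12 + 16) - 480 = 28 - 480 = -452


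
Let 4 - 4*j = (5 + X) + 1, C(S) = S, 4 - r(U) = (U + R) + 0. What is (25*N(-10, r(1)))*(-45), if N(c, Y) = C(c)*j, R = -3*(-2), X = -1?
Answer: -5625/2 ≈ -2812.5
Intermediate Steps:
R = 6
r(U) = -2 - U (r(U) = 4 - ((U + 6) + 0) = 4 - ((6 + U) + 0) = 4 - (6 + U) = 4 + (-6 - U) = -2 - U)
j = -1/4 (j = 1 - ((5 - 1) + 1)/4 = 1 - (4 + 1)/4 = 1 - 1/4*5 = 1 - 5/4 = -1/4 ≈ -0.25000)
N(c, Y) = -c/4 (N(c, Y) = c*(-1/4) = -c/4)
(25*N(-10, r(1)))*(-45) = (25*(-1/4*(-10)))*(-45) = (25*(5/2))*(-45) = (125/2)*(-45) = -5625/2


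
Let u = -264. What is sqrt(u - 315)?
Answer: I*sqrt(579) ≈ 24.062*I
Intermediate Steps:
sqrt(u - 315) = sqrt(-264 - 315) = sqrt(-579) = I*sqrt(579)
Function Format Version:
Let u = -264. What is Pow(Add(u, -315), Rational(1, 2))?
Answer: Mul(I, Pow(579, Rational(1, 2))) ≈ Mul(24.062, I)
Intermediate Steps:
Pow(Add(u, -315), Rational(1, 2)) = Pow(Add(-264, -315), Rational(1, 2)) = Pow(-579, Rational(1, 2)) = Mul(I, Pow(579, Rational(1, 2)))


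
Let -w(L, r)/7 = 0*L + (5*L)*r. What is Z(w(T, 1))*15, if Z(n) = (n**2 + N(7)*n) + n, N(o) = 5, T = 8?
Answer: 1150800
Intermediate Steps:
w(L, r) = -35*L*r (w(L, r) = -7*(0*L + (5*L)*r) = -7*(0 + 5*L*r) = -35*L*r)
Z(n) = n**2 + 6*n (Z(n) = (n**2 + 5*n) + n = n**2 + 6*n)
Z(w(T, 1))*15 = ((-35*8*1)*(6 - 35*8*1))*15 = -280*(6 - 280)*15 = -280*(-274)*15 = 76720*15 = 1150800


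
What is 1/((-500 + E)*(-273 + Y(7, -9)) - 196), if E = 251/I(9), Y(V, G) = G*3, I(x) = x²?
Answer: 27/4019608 ≈ 6.7171e-6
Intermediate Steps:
Y(V, G) = 3*G
E = 251/81 (E = 251/(9²) = 251/81 ≈ 3.0988)
1/((-500 + E)*(-273 + Y(7, -9)) - 196) = 1/((-500 + 251/81)*(-273 + 3*(-9)) - 196) = 1/(-40249*(-273 - 27)/81 - 196) = 1/(-40249/81*(-300) - 196) = 1/(4024900/27 - 196) = 1/(4019608/27) = 27/4019608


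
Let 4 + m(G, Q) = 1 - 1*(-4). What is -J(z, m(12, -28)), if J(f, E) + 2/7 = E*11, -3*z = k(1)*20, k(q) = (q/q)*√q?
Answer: -75/7 ≈ -10.714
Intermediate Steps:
m(G, Q) = 1 (m(G, Q) = -4 + (1 - 1*(-4)) = -4 + (1 + 4) = -4 + 5 = 1)
k(q) = √q (k(q) = 1*√q = √q)
z = -20/3 (z = -√1*20/3 = -20/3 ≈ -6.6667)
J(f, E) = -2/7 + 11*E (J(f, E) = -2/7 + E*11 = -2/7 + 11*E)
-J(z, m(12, -28)) = -(-2/7 + 11*1) = -(-2/7 + 11) = -1*75/7 = -75/7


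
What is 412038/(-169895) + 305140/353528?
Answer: -2132391131/1365059990 ≈ -1.5621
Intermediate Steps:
412038/(-169895) + 305140/353528 = 412038*(-1/169895) + 305140*(1/353528) = -37458/15445 + 76285/88382 = -2132391131/1365059990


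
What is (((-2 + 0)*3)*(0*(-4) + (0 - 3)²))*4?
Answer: -216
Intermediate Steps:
(((-2 + 0)*3)*(0*(-4) + (0 - 3)²))*4 = ((-2*3)*(0 + (-3)²))*4 = -6*(0 + 9)*4 = -6*9*4 = -54*4 = -216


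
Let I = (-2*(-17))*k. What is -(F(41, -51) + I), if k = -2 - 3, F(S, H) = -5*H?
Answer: -85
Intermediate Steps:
k = -5
I = -170 (I = -2*(-17)*(-5) = 34*(-5) = -170)
-(F(41, -51) + I) = -(-5*(-51) - 170) = -(255 - 170) = -1*85 = -85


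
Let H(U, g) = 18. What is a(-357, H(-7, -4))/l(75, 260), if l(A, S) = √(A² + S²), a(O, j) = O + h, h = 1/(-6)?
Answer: -2143*√2929/87870 ≈ -1.3199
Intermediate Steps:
h = -⅙ ≈ -0.16667
a(O, j) = -⅙ + O (a(O, j) = O - ⅙ = -⅙ + O)
a(-357, H(-7, -4))/l(75, 260) = (-⅙ - 357)/(√(75² + 260²)) = -2143/(6*√(5625 + 67600)) = -2143*√2929/14645/6 = -2143*√2929/87870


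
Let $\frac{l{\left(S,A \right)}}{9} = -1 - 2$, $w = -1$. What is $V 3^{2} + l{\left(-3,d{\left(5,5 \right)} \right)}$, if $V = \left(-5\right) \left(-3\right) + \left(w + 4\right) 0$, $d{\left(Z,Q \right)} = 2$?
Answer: $108$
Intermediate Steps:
$l{\left(S,A \right)} = -27$ ($l{\left(S,A \right)} = 9 \left(-1 - 2\right) = 9 \left(-3\right) = -27$)
$V = 15$ ($V = \left(-5\right) \left(-3\right) + \left(-1 + 4\right) 0 = 15 + 3 \cdot 0 = 15 + 0 = 15$)
$V 3^{2} + l{\left(-3,d{\left(5,5 \right)} \right)} = 15 \cdot 3^{2} - 27 = 15 \cdot 9 - 27 = 135 - 27 = 108$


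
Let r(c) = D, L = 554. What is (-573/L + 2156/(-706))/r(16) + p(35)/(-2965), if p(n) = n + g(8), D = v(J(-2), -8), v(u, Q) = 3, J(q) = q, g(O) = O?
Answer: -2395688663/1739523990 ≈ -1.3772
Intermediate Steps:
D = 3
p(n) = 8 + n (p(n) = n + 8 = 8 + n)
r(c) = 3
(-573/L + 2156/(-706))/r(16) + p(35)/(-2965) = (-573/554 + 2156/(-706))/3 + (8 + 35)/(-2965) = (-573*1/554 + 2156*(-1/706))*(1/3) + 43*(-1/2965) = (-573/554 - 1078/353)*(1/3) - 43/2965 = -799481/195562*1/3 - 43/2965 = -799481/586686 - 43/2965 = -2395688663/1739523990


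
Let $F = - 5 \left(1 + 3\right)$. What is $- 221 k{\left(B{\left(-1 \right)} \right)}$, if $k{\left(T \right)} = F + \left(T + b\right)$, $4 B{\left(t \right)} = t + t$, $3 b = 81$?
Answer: $- \frac{2873}{2} \approx -1436.5$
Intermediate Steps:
$b = 27$ ($b = \frac{1}{3} \cdot 81 = 27$)
$B{\left(t \right)} = \frac{t}{2}$ ($B{\left(t \right)} = \frac{t + t}{4} = \frac{2 t}{4} = \frac{t}{2}$)
$F = -20$ ($F = \left(-5\right) 4 = -20$)
$k{\left(T \right)} = 7 + T$ ($k{\left(T \right)} = -20 + \left(T + 27\right) = -20 + \left(27 + T\right) = 7 + T$)
$- 221 k{\left(B{\left(-1 \right)} \right)} = - 221 \left(7 + \frac{1}{2} \left(-1\right)\right) = - 221 \left(7 - \frac{1}{2}\right) = \left(-221\right) \frac{13}{2} = - \frac{2873}{2}$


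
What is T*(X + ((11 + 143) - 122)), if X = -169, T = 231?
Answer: -31647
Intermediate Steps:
T*(X + ((11 + 143) - 122)) = 231*(-169 + ((11 + 143) - 122)) = 231*(-169 + (154 - 122)) = 231*(-169 + 32) = 231*(-137) = -31647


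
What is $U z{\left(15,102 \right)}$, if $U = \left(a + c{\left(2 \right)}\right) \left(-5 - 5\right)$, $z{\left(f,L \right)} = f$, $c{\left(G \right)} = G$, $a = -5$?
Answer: $450$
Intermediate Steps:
$U = 30$ ($U = \left(-5 + 2\right) \left(-5 - 5\right) = \left(-3\right) \left(-10\right) = 30$)
$U z{\left(15,102 \right)} = 30 \cdot 15 = 450$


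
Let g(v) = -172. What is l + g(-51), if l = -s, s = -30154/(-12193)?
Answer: -2127350/12193 ≈ -174.47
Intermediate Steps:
s = 30154/12193 (s = -30154*(-1/12193) = 30154/12193 ≈ 2.4731)
l = -30154/12193 (l = -1*30154/12193 = -30154/12193 ≈ -2.4731)
l + g(-51) = -30154/12193 - 172 = -2127350/12193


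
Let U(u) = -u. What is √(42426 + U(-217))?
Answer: √42643 ≈ 206.50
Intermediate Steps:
√(42426 + U(-217)) = √(42426 - 1*(-217)) = √(42426 + 217) = √42643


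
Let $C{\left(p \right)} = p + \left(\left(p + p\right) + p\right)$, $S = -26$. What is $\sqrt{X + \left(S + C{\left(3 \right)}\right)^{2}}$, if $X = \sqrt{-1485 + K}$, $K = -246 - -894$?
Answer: $\sqrt{196 + 3 i \sqrt{93}} \approx 14.038 + 1.0305 i$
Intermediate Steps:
$K = 648$ ($K = -246 + 894 = 648$)
$X = 3 i \sqrt{93}$ ($X = \sqrt{-1485 + 648} = \sqrt{-837} = 3 i \sqrt{93} \approx 28.931 i$)
$C{\left(p \right)} = 4 p$ ($C{\left(p \right)} = p + \left(2 p + p\right) = p + 3 p = 4 p$)
$\sqrt{X + \left(S + C{\left(3 \right)}\right)^{2}} = \sqrt{3 i \sqrt{93} + \left(-26 + 4 \cdot 3\right)^{2}} = \sqrt{3 i \sqrt{93} + \left(-26 + 12\right)^{2}} = \sqrt{3 i \sqrt{93} + \left(-14\right)^{2}} = \sqrt{3 i \sqrt{93} + 196} = \sqrt{196 + 3 i \sqrt{93}}$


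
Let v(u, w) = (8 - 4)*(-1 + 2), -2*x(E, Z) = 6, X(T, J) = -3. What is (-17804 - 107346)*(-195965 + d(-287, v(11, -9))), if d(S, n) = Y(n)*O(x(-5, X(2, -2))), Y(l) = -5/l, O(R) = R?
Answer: 49049100875/2 ≈ 2.4525e+10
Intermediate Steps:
x(E, Z) = -3 (x(E, Z) = -½*6 = -3)
v(u, w) = 4 (v(u, w) = 4*1 = 4)
d(S, n) = 15/n (d(S, n) = -5/n*(-3) = 15/n)
(-17804 - 107346)*(-195965 + d(-287, v(11, -9))) = (-17804 - 107346)*(-195965 + 15/4) = -125150*(-195965 + 15*(¼)) = -125150*(-195965 + 15/4) = -125150*(-783845/4) = 49049100875/2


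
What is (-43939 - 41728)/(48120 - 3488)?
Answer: -85667/44632 ≈ -1.9194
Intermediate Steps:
(-43939 - 41728)/(48120 - 3488) = -85667/44632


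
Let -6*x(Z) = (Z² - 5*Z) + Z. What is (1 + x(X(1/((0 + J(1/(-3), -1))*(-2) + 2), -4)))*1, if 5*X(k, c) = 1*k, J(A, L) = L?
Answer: 2479/2400 ≈ 1.0329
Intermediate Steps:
X(k, c) = k/5 (X(k, c) = (1*k)/5 = k/5)
x(Z) = -Z²/6 + 2*Z/3 (x(Z) = -((Z² - 5*Z) + Z)/6 = -(Z² - 4*Z)/6 = -Z²/6 + 2*Z/3)
(1 + x(X(1/((0 + J(1/(-3), -1))*(-2) + 2), -4)))*1 = (1 + (1/(5*((0 - 1)*(-2) + 2)))*(4 - 1/(5*((0 - 1)*(-2) + 2)))/6)*1 = (1 + (1/(5*(-1*(-2) + 2)))*(4 - 1/(5*(-1*(-2) + 2)))/6)*1 = (1 + (1/(5*(2 + 2)))*(4 - 1/(5*(2 + 2)))/6)*1 = (1 + ((⅕)/4)*(4 - 1/(5*4))/6)*1 = (1 + ((⅕)*(¼))*(4 - 1/(5*4))/6)*1 = (1 + (⅙)*(1/20)*(4 - 1*1/20))*1 = (1 + (⅙)*(1/20)*(4 - 1/20))*1 = (1 + (⅙)*(1/20)*(79/20))*1 = (1 + 79/2400)*1 = (2479/2400)*1 = 2479/2400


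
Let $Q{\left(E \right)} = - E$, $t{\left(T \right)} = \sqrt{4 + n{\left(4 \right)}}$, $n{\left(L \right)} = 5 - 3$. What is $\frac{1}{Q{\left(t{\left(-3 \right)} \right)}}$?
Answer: $- \frac{\sqrt{6}}{6} \approx -0.40825$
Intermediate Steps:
$n{\left(L \right)} = 2$
$t{\left(T \right)} = \sqrt{6}$ ($t{\left(T \right)} = \sqrt{4 + 2} = \sqrt{6}$)
$\frac{1}{Q{\left(t{\left(-3 \right)} \right)}} = \frac{1}{\left(-1\right) \sqrt{6}} = - \frac{\sqrt{6}}{6}$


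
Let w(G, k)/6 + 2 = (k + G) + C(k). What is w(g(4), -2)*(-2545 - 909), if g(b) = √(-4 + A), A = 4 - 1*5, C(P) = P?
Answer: 124344 - 20724*I*√5 ≈ 1.2434e+5 - 46340.0*I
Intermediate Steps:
A = -1 (A = 4 - 5 = -1)
g(b) = I*√5 (g(b) = √(-4 - 1) = √(-5) = I*√5)
w(G, k) = -12 + 6*G + 12*k (w(G, k) = -12 + 6*((k + G) + k) = -12 + 6*((G + k) + k) = -12 + 6*(G + 2*k) = -12 + (6*G + 12*k) = -12 + 6*G + 12*k)
w(g(4), -2)*(-2545 - 909) = (-12 + 6*(I*√5) + 12*(-2))*(-2545 - 909) = (-12 + 6*I*√5 - 24)*(-3454) = (-36 + 6*I*√5)*(-3454) = 124344 - 20724*I*√5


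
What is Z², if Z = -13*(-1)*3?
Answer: 1521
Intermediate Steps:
Z = 39 (Z = 13*3 = 39)
Z² = 39² = 1521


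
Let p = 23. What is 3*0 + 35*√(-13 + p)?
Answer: 35*√10 ≈ 110.68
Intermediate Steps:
3*0 + 35*√(-13 + p) = 3*0 + 35*√(-13 + 23) = 0 + 35*√10 = 35*√10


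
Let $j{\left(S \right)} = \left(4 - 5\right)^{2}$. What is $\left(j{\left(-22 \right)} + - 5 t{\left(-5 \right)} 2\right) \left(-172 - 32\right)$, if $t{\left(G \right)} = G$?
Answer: $-10404$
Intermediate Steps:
$j{\left(S \right)} = 1$ ($j{\left(S \right)} = \left(-1\right)^{2} = 1$)
$\left(j{\left(-22 \right)} + - 5 t{\left(-5 \right)} 2\right) \left(-172 - 32\right) = \left(1 + \left(-5\right) \left(-5\right) 2\right) \left(-172 - 32\right) = \left(1 + 25 \cdot 2\right) \left(-204\right) = \left(1 + 50\right) \left(-204\right) = 51 \left(-204\right) = -10404$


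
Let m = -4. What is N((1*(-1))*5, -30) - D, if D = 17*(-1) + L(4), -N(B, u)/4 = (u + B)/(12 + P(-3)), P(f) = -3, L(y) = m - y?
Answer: 365/9 ≈ 40.556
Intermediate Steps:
L(y) = -4 - y
N(B, u) = -4*B/9 - 4*u/9 (N(B, u) = -4*(u + B)/(12 - 3) = -4*(B + u)/9 = -4*(B/9 + u/9) = -4*B/9 - 4*u/9)
D = -25 (D = 17*(-1) + (-4 - 1*4) = -17 + (-4 - 4) = -17 - 8 = -25)
N((1*(-1))*5, -30) - D = (-4*1*(-1)*5/9 - 4/9*(-30)) - 1*(-25) = (-(-4)*5/9 + 40/3) + 25 = (-4/9*(-5) + 40/3) + 25 = (20/9 + 40/3) + 25 = 140/9 + 25 = 365/9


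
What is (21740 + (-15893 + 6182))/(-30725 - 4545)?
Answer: -12029/35270 ≈ -0.34105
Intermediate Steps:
(21740 + (-15893 + 6182))/(-30725 - 4545) = (21740 - 9711)/(-35270) = 12029*(-1/35270) = -12029/35270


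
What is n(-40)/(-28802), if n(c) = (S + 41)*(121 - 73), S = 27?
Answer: -1632/14401 ≈ -0.11333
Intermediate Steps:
n(c) = 3264 (n(c) = (27 + 41)*(121 - 73) = 68*48 = 3264)
n(-40)/(-28802) = 3264/(-28802) = 3264*(-1/28802) = -1632/14401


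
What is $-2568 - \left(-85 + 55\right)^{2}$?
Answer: $-3468$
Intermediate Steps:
$-2568 - \left(-85 + 55\right)^{2} = -2568 - \left(-30\right)^{2} = -2568 - 900 = -3468$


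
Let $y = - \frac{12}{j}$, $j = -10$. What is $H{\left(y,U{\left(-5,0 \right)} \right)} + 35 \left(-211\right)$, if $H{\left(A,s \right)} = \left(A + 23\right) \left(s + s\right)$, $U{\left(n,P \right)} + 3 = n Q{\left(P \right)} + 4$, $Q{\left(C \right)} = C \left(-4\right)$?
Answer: $- \frac{36683}{5} \approx -7336.6$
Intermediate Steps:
$Q{\left(C \right)} = - 4 C$
$U{\left(n,P \right)} = 1 - 4 P n$ ($U{\left(n,P \right)} = -3 + \left(n \left(- 4 P\right) + 4\right) = -3 - \left(-4 + 4 P n\right) = 1 - 4 P n$)
$y = \frac{6}{5}$ ($y = - \frac{12}{-10} = \left(-12\right) \left(- \frac{1}{10}\right) = \frac{6}{5} \approx 1.2$)
$H{\left(A,s \right)} = 2 s \left(23 + A\right)$ ($H{\left(A,s \right)} = \left(23 + A\right) 2 s = 2 s \left(23 + A\right)$)
$H{\left(y,U{\left(-5,0 \right)} \right)} + 35 \left(-211\right) = 2 \left(1 - 0 \left(-5\right)\right) \left(23 + \frac{6}{5}\right) + 35 \left(-211\right) = 2 \left(1 + 0\right) \frac{121}{5} - 7385 = 2 \cdot 1 \cdot \frac{121}{5} - 7385 = \frac{242}{5} - 7385 = - \frac{36683}{5}$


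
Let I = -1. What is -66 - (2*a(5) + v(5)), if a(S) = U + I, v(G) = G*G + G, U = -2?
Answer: -90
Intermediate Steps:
v(G) = G + G² (v(G) = G² + G = G + G²)
a(S) = -3 (a(S) = -2 - 1 = -3)
-66 - (2*a(5) + v(5)) = -66 - (2*(-3) + 5*(1 + 5)) = -66 - (-6 + 5*6) = -66 - (-6 + 30) = -66 - 1*24 = -66 - 24 = -90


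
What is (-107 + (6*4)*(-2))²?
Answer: 24025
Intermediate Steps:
(-107 + (6*4)*(-2))² = (-107 + 24*(-2))² = (-107 - 48)² = (-155)² = 24025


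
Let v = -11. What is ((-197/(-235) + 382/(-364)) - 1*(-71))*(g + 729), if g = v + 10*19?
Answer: 1374548106/21385 ≈ 64276.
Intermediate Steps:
g = 179 (g = -11 + 10*19 = -11 + 190 = 179)
((-197/(-235) + 382/(-364)) - 1*(-71))*(g + 729) = ((-197/(-235) + 382/(-364)) - 1*(-71))*(179 + 729) = ((-197*(-1/235) + 382*(-1/364)) + 71)*908 = ((197/235 - 191/182) + 71)*908 = (-9031/42770 + 71)*908 = (3027639/42770)*908 = 1374548106/21385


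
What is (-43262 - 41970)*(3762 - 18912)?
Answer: 1291264800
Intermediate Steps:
(-43262 - 41970)*(3762 - 18912) = -85232*(-15150) = 1291264800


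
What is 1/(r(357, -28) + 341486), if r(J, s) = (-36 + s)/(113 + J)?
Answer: 235/80249178 ≈ 2.9284e-6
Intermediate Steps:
r(J, s) = (-36 + s)/(113 + J)
1/(r(357, -28) + 341486) = 1/((-36 - 28)/(113 + 357) + 341486) = 1/(-64/470 + 341486) = 1/((1/470)*(-64) + 341486) = 1/(-32/235 + 341486) = 1/(80249178/235) = 235/80249178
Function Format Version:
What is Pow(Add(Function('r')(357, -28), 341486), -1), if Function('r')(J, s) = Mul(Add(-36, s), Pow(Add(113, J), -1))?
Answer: Rational(235, 80249178) ≈ 2.9284e-6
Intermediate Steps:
Function('r')(J, s) = Mul(Pow(Add(113, J), -1), Add(-36, s))
Pow(Add(Function('r')(357, -28), 341486), -1) = Pow(Add(Mul(Pow(Add(113, 357), -1), Add(-36, -28)), 341486), -1) = Pow(Add(Mul(Pow(470, -1), -64), 341486), -1) = Pow(Add(Mul(Rational(1, 470), -64), 341486), -1) = Pow(Add(Rational(-32, 235), 341486), -1) = Pow(Rational(80249178, 235), -1) = Rational(235, 80249178)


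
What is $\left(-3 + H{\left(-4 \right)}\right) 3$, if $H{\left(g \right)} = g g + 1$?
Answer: $42$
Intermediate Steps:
$H{\left(g \right)} = 1 + g^{2}$ ($H{\left(g \right)} = g^{2} + 1 = 1 + g^{2}$)
$\left(-3 + H{\left(-4 \right)}\right) 3 = \left(-3 + \left(1 + \left(-4\right)^{2}\right)\right) 3 = \left(-3 + \left(1 + 16\right)\right) 3 = \left(-3 + 17\right) 3 = 14 \cdot 3 = 42$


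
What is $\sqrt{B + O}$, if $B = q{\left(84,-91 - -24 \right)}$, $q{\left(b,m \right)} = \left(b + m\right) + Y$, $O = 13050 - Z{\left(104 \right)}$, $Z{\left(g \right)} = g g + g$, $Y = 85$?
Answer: $6 \sqrt{62} \approx 47.244$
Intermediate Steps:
$Z{\left(g \right)} = g + g^{2}$ ($Z{\left(g \right)} = g^{2} + g = g + g^{2}$)
$O = 2130$ ($O = 13050 - 104 \left(1 + 104\right) = 13050 - 104 \cdot 105 = 13050 - 10920 = 2130$)
$q{\left(b,m \right)} = 85 + b + m$ ($q{\left(b,m \right)} = \left(b + m\right) + 85 = 85 + b + m$)
$B = 102$ ($B = 85 + 84 - 67 = 102$)
$\sqrt{B + O} = \sqrt{102 + 2130} = \sqrt{2232} = 6 \sqrt{62}$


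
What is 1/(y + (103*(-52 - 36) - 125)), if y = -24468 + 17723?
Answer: -1/15934 ≈ -6.2759e-5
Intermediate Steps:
y = -6745
1/(y + (103*(-52 - 36) - 125)) = 1/(-6745 + (103*(-52 - 36) - 125)) = 1/(-6745 + (103*(-88) - 125)) = 1/(-6745 + (-9064 - 125)) = 1/(-6745 - 9189) = 1/(-15934) = -1/15934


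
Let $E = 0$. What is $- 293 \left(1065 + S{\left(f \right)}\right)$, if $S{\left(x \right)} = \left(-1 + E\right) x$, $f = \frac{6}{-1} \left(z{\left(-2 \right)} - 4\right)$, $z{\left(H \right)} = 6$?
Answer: $-315561$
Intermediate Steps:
$f = -12$ ($f = \frac{6}{-1} \left(6 - 4\right) = 6 \left(-1\right) 2 = \left(-6\right) 2 = -12$)
$S{\left(x \right)} = - x$ ($S{\left(x \right)} = \left(-1 + 0\right) x = - x$)
$- 293 \left(1065 + S{\left(f \right)}\right) = - 293 \left(1065 - -12\right) = - 293 \left(1065 + 12\right) = \left(-293\right) 1077 = -315561$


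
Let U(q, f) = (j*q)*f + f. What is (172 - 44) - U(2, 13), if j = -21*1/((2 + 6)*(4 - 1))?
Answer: 551/4 ≈ 137.75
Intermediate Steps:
j = -7/8 (j = -21/(8*3) = -21/24 = -21*1/24 = -7/8 ≈ -0.87500)
U(q, f) = f - 7*f*q/8 (U(q, f) = (-7*q/8)*f + f = -7*f*q/8 + f = f - 7*f*q/8)
(172 - 44) - U(2, 13) = (172 - 44) - 13*(8 - 7*2)/8 = 128 - 13*(8 - 14)/8 = 128 - 13*(-6)/8 = 128 - 1*(-39/4) = 128 + 39/4 = 551/4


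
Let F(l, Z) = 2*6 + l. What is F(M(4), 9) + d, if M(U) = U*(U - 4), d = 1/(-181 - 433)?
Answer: 7367/614 ≈ 11.998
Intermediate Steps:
d = -1/614 (d = 1/(-614) = -1/614 ≈ -0.0016287)
M(U) = U*(-4 + U)
F(l, Z) = 12 + l
F(M(4), 9) + d = (12 + 4*(-4 + 4)) - 1/614 = (12 + 4*0) - 1/614 = (12 + 0) - 1/614 = 12 - 1/614 = 7367/614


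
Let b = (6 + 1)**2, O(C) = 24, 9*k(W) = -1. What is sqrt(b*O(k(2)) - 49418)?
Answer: I*sqrt(48242) ≈ 219.64*I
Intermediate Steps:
k(W) = -1/9 (k(W) = (1/9)*(-1) = -1/9)
b = 49 (b = 7**2 = 49)
sqrt(b*O(k(2)) - 49418) = sqrt(49*24 - 49418) = sqrt(1176 - 49418) = sqrt(-48242) = I*sqrt(48242)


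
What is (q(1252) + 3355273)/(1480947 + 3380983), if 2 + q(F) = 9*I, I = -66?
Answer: 3354677/4861930 ≈ 0.68999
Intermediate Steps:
q(F) = -596 (q(F) = -2 + 9*(-66) = -2 - 594 = -596)
(q(1252) + 3355273)/(1480947 + 3380983) = (-596 + 3355273)/(1480947 + 3380983) = 3354677/4861930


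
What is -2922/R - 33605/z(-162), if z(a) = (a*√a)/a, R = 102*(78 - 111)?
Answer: 487/561 + 33605*I*√2/18 ≈ 0.86809 + 2640.3*I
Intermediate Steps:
R = -3366 (R = 102*(-33) = -3366)
z(a) = √a (z(a) = a^(3/2)/a = √a)
-2922/R - 33605/z(-162) = -2922/(-3366) - 33605*(-I*√2/18) = -2922*(-1/3366) - 33605*(-I*√2/18) = 487/561 - (-33605)*I*√2/18 = 487/561 + 33605*I*√2/18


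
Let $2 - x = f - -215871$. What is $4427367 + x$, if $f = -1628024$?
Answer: $5839522$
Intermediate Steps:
$x = 1412155$ ($x = 2 - \left(-1628024 - -215871\right) = 2 - \left(-1628024 + 215871\right) = 2 - -1412153 = 2 + 1412153 = 1412155$)
$4427367 + x = 4427367 + 1412155 = 5839522$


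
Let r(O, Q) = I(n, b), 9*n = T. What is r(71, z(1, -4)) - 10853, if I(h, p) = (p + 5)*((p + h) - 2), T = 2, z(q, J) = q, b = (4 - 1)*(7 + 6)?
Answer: -82937/9 ≈ -9215.2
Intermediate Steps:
b = 39 (b = 3*13 = 39)
n = 2/9 (n = (⅑)*2 = 2/9 ≈ 0.22222)
I(h, p) = (5 + p)*(-2 + h + p) (I(h, p) = (5 + p)*((h + p) - 2) = (5 + p)*(-2 + h + p))
r(O, Q) = 14740/9 (r(O, Q) = -10 + 39² + 3*39 + 5*(2/9) + (2/9)*39 = -10 + 1521 + 117 + 10/9 + 26/3 = 14740/9)
r(71, z(1, -4)) - 10853 = 14740/9 - 10853 = -82937/9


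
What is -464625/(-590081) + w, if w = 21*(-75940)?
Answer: -941025309315/590081 ≈ -1.5947e+6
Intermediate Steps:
w = -1594740
-464625/(-590081) + w = -464625/(-590081) - 1594740 = -464625*(-1/590081) - 1594740 = 464625/590081 - 1594740 = -941025309315/590081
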